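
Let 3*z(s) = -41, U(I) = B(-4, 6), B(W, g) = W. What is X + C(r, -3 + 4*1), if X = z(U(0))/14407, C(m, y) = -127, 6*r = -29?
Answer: -5489108/43221 ≈ -127.00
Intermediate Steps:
r = -29/6 (r = (⅙)*(-29) = -29/6 ≈ -4.8333)
U(I) = -4
z(s) = -41/3 (z(s) = (⅓)*(-41) = -41/3)
X = -41/43221 (X = -41/3/14407 = -41/3*1/14407 = -41/43221 ≈ -0.00094861)
X + C(r, -3 + 4*1) = -41/43221 - 127 = -5489108/43221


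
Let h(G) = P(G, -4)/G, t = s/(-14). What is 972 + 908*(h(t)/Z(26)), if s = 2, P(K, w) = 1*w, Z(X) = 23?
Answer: 47780/23 ≈ 2077.4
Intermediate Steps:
P(K, w) = w
t = -⅐ (t = 2/(-14) = 2*(-1/14) = -⅐ ≈ -0.14286)
h(G) = -4/G
972 + 908*(h(t)/Z(26)) = 972 + 908*(-4/(-⅐)/23) = 972 + 908*(-4*(-7)*(1/23)) = 972 + 908*(28*(1/23)) = 972 + 908*(28/23) = 972 + 25424/23 = 47780/23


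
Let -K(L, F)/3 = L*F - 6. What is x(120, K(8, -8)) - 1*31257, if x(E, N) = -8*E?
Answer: -32217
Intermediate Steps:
K(L, F) = 18 - 3*F*L (K(L, F) = -3*(L*F - 6) = -3*(F*L - 6) = -3*(-6 + F*L) = 18 - 3*F*L)
x(120, K(8, -8)) - 1*31257 = -8*120 - 1*31257 = -960 - 31257 = -32217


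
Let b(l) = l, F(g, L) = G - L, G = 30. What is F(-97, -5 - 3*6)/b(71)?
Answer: 53/71 ≈ 0.74648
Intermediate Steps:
F(g, L) = 30 - L
F(-97, -5 - 3*6)/b(71) = (30 - (-5 - 3*6))/71 = (30 - (-5 - 18))*(1/71) = (30 - 1*(-23))*(1/71) = (30 + 23)*(1/71) = 53*(1/71) = 53/71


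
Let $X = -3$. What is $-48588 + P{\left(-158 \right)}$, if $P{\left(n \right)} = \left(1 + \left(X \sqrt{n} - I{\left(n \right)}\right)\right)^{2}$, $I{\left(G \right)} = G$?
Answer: $-24729 - 954 i \sqrt{158} \approx -24729.0 - 11992.0 i$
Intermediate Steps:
$P{\left(n \right)} = \left(1 - n - 3 \sqrt{n}\right)^{2}$ ($P{\left(n \right)} = \left(1 - \left(n + 3 \sqrt{n}\right)\right)^{2} = \left(1 - n - 3 \sqrt{n}\right)^{2}$)
$-48588 + P{\left(-158 \right)} = -48588 + \left(-1 - 158 + 3 \sqrt{-158}\right)^{2} = -48588 + \left(-1 - 158 + 3 i \sqrt{158}\right)^{2} = -48588 + \left(-159 + 3 i \sqrt{158}\right)^{2}$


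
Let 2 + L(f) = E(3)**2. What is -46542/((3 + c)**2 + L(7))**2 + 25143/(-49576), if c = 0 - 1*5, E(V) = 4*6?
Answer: -2676810051/4140637096 ≈ -0.64647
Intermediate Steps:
E(V) = 24
c = -5 (c = 0 - 5 = -5)
L(f) = 574 (L(f) = -2 + 24**2 = -2 + 576 = 574)
-46542/((3 + c)**2 + L(7))**2 + 25143/(-49576) = -46542/((3 - 5)**2 + 574)**2 + 25143/(-49576) = -46542/((-2)**2 + 574)**2 + 25143*(-1/49576) = -46542/(4 + 574)**2 - 25143/49576 = -46542/(578**2) - 25143/49576 = -46542/334084 - 25143/49576 = -46542*1/334084 - 25143/49576 = -23271/167042 - 25143/49576 = -2676810051/4140637096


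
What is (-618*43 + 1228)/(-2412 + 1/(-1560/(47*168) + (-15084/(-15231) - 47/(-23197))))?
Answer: 780558848608780/74241531942559 ≈ 10.514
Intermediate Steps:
(-618*43 + 1228)/(-2412 + 1/(-1560/(47*168) + (-15084/(-15231) - 47/(-23197)))) = (-26574 + 1228)/(-2412 + 1/(-1560/7896 + (-15084*(-1/15231) - 47*(-1/23197)))) = -25346/(-2412 + 1/(-1560*1/7896 + (5028/5077 + 47/23197))) = -25346/(-2412 + 1/(-65/329 + 116873135/117771169)) = -25346/(-2412 + 1/(30796135430/38746714601)) = -25346/(-2412 + 38746714601/30796135430) = -25346/(-74241531942559/30796135430) = -25346*(-30796135430/74241531942559) = 780558848608780/74241531942559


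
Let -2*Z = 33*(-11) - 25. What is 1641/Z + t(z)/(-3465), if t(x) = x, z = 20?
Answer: 1136437/134442 ≈ 8.4530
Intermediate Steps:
Z = 194 (Z = -(33*(-11) - 25)/2 = -(-363 - 25)/2 = -½*(-388) = 194)
1641/Z + t(z)/(-3465) = 1641/194 + 20/(-3465) = 1641*(1/194) + 20*(-1/3465) = 1641/194 - 4/693 = 1136437/134442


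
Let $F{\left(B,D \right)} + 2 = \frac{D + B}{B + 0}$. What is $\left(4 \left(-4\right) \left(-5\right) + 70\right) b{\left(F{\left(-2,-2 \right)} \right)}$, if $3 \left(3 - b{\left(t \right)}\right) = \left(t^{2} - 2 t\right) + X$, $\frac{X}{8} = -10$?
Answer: $4450$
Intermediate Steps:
$X = -80$ ($X = 8 \left(-10\right) = -80$)
$F{\left(B,D \right)} = -2 + \frac{B + D}{B}$ ($F{\left(B,D \right)} = -2 + \frac{D + B}{B + 0} = -2 + \frac{B + D}{B}$)
$b{\left(t \right)} = \frac{89}{3} - \frac{t^{2}}{3} + \frac{2 t}{3}$ ($b{\left(t \right)} = 3 - \frac{\left(t^{2} - 2 t\right) - 80}{3} = 3 - \frac{-80 + t^{2} - 2 t}{3} = 3 + \left(\frac{80}{3} - \frac{t^{2}}{3} + \frac{2 t}{3}\right) = \frac{89}{3} - \frac{t^{2}}{3} + \frac{2 t}{3}$)
$\left(4 \left(-4\right) \left(-5\right) + 70\right) b{\left(F{\left(-2,-2 \right)} \right)} = \left(4 \left(-4\right) \left(-5\right) + 70\right) \left(\frac{89}{3} - \frac{\left(\frac{-2 - -2}{-2}\right)^{2}}{3} + \frac{2 \frac{-2 - -2}{-2}}{3}\right) = \left(\left(-16\right) \left(-5\right) + 70\right) \left(\frac{89}{3} - \frac{\left(- \frac{-2 + 2}{2}\right)^{2}}{3} + \frac{2 \left(- \frac{-2 + 2}{2}\right)}{3}\right) = \left(80 + 70\right) \left(\frac{89}{3} - \frac{\left(\left(- \frac{1}{2}\right) 0\right)^{2}}{3} + \frac{2 \left(\left(- \frac{1}{2}\right) 0\right)}{3}\right) = 150 \left(\frac{89}{3} - \frac{0^{2}}{3} + \frac{2}{3} \cdot 0\right) = 150 \left(\frac{89}{3} - 0 + 0\right) = 150 \left(\frac{89}{3} + 0 + 0\right) = 150 \cdot \frac{89}{3} = 4450$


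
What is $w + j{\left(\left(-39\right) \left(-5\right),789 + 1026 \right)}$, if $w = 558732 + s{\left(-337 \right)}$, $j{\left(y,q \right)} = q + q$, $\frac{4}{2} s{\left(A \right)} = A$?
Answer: $\frac{1124387}{2} \approx 5.6219 \cdot 10^{5}$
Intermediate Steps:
$s{\left(A \right)} = \frac{A}{2}$
$j{\left(y,q \right)} = 2 q$
$w = \frac{1117127}{2}$ ($w = 558732 + \frac{1}{2} \left(-337\right) = 558732 - \frac{337}{2} = \frac{1117127}{2} \approx 5.5856 \cdot 10^{5}$)
$w + j{\left(\left(-39\right) \left(-5\right),789 + 1026 \right)} = \frac{1117127}{2} + 2 \left(789 + 1026\right) = \frac{1117127}{2} + 2 \cdot 1815 = \frac{1117127}{2} + 3630 = \frac{1124387}{2}$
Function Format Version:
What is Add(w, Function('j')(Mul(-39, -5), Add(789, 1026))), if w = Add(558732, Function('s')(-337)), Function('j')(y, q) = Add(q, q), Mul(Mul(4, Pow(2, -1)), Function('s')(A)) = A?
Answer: Rational(1124387, 2) ≈ 5.6219e+5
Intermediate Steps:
Function('s')(A) = Mul(Rational(1, 2), A)
Function('j')(y, q) = Mul(2, q)
w = Rational(1117127, 2) (w = Add(558732, Mul(Rational(1, 2), -337)) = Add(558732, Rational(-337, 2)) = Rational(1117127, 2) ≈ 5.5856e+5)
Add(w, Function('j')(Mul(-39, -5), Add(789, 1026))) = Add(Rational(1117127, 2), Mul(2, Add(789, 1026))) = Add(Rational(1117127, 2), Mul(2, 1815)) = Add(Rational(1117127, 2), 3630) = Rational(1124387, 2)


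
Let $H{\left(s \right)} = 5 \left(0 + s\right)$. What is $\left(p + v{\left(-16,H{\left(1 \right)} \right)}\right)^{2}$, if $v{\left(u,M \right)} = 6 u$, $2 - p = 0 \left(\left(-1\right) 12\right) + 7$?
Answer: $10201$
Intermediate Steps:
$H{\left(s \right)} = 5 s$
$p = -5$ ($p = 2 - \left(0 \left(\left(-1\right) 12\right) + 7\right) = 2 - \left(0 \left(-12\right) + 7\right) = 2 - \left(0 + 7\right) = 2 - 7 = -5$)
$\left(p + v{\left(-16,H{\left(1 \right)} \right)}\right)^{2} = \left(-5 + 6 \left(-16\right)\right)^{2} = \left(-5 - 96\right)^{2} = \left(-101\right)^{2} = 10201$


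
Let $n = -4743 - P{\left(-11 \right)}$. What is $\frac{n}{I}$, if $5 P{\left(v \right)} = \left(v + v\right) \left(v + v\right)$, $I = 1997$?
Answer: $- \frac{24199}{9985} \approx -2.4235$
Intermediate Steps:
$P{\left(v \right)} = \frac{4 v^{2}}{5}$ ($P{\left(v \right)} = \frac{\left(v + v\right) \left(v + v\right)}{5} = \frac{2 v 2 v}{5} = \frac{4 v^{2}}{5}$)
$n = - \frac{24199}{5}$ ($n = -4743 - \frac{4 \left(-11\right)^{2}}{5} = -4743 - \frac{4}{5} \cdot 121 = -4743 - \frac{484}{5} = - \frac{24199}{5} \approx -4839.8$)
$\frac{n}{I} = - \frac{24199}{5 \cdot 1997} = \left(- \frac{24199}{5}\right) \frac{1}{1997} = - \frac{24199}{9985}$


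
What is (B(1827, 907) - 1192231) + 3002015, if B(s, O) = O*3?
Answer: 1812505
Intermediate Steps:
B(s, O) = 3*O
(B(1827, 907) - 1192231) + 3002015 = (3*907 - 1192231) + 3002015 = (2721 - 1192231) + 3002015 = -1189510 + 3002015 = 1812505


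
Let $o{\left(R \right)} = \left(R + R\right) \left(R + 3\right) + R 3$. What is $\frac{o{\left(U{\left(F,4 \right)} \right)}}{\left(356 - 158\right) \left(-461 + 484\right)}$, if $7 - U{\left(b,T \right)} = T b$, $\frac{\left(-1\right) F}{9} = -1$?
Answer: $\frac{1421}{4554} \approx 0.31203$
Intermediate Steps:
$F = 9$ ($F = \left(-9\right) \left(-1\right) = 9$)
$U{\left(b,T \right)} = 7 - T b$
$o{\left(R \right)} = 3 R + 2 R \left(3 + R\right)$ ($o{\left(R \right)} = 2 R \left(3 + R\right) + 3 R = 3 R + 2 R \left(3 + R\right)$)
$\frac{o{\left(U{\left(F,4 \right)} \right)}}{\left(356 - 158\right) \left(-461 + 484\right)} = \frac{\left(7 - 4 \cdot 9\right) \left(9 + 2 \left(7 - 4 \cdot 9\right)\right)}{\left(356 - 158\right) \left(-461 + 484\right)} = \frac{\left(7 - 36\right) \left(9 + 2 \left(7 - 36\right)\right)}{198 \cdot 23} = \frac{\left(-29\right) \left(9 + 2 \left(-29\right)\right)}{4554} = - 29 \left(9 - 58\right) \frac{1}{4554} = \left(-29\right) \left(-49\right) \frac{1}{4554} = 1421 \cdot \frac{1}{4554} = \frac{1421}{4554}$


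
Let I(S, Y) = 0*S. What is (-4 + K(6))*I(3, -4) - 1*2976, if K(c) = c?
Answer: -2976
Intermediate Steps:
I(S, Y) = 0
(-4 + K(6))*I(3, -4) - 1*2976 = (-4 + 6)*0 - 1*2976 = 2*0 - 2976 = 0 - 2976 = -2976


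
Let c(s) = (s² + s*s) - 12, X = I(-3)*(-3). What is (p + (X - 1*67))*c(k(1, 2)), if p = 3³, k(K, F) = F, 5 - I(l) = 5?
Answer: 160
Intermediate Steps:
I(l) = 0 (I(l) = 5 - 1*5 = 5 - 5 = 0)
p = 27
X = 0 (X = 0*(-3) = 0)
c(s) = -12 + 2*s² (c(s) = (s² + s²) - 12 = 2*s² - 12 = -12 + 2*s²)
(p + (X - 1*67))*c(k(1, 2)) = (27 + (0 - 1*67))*(-12 + 2*2²) = (27 + (0 - 67))*(-12 + 2*4) = (27 - 67)*(-12 + 8) = -40*(-4) = 160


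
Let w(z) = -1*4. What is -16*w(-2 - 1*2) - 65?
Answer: -1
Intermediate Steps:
w(z) = -4
-16*w(-2 - 1*2) - 65 = -16*(-4) - 65 = 64 - 65 = -1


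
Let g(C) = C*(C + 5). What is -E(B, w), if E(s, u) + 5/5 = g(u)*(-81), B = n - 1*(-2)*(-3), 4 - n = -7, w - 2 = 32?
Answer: 107407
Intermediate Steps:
w = 34 (w = 2 + 32 = 34)
g(C) = C*(5 + C)
n = 11 (n = 4 - 1*(-7) = 4 + 7 = 11)
B = 5 (B = 11 - 1*(-2)*(-3) = 11 - (-2)*(-3) = 11 - 1*6 = 11 - 6 = 5)
E(s, u) = -1 - 81*u*(5 + u) (E(s, u) = -1 + (u*(5 + u))*(-81) = -1 - 81*u*(5 + u))
-E(B, w) = -(-1 - 81*34*(5 + 34)) = -(-1 - 81*34*39) = -(-1 - 107406) = -1*(-107407) = 107407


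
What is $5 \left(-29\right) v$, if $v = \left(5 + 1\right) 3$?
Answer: $-2610$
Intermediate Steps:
$v = 18$ ($v = 6 \cdot 3 = 18$)
$5 \left(-29\right) v = 5 \left(-29\right) 18 = \left(-145\right) 18 = -2610$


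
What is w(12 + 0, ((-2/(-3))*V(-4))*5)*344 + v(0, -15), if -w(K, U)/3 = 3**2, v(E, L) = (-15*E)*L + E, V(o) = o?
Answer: -9288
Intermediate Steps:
v(E, L) = E - 15*E*L (v(E, L) = -15*E*L + E = E - 15*E*L)
w(K, U) = -27 (w(K, U) = -3*3**2 = -3*9 = -27)
w(12 + 0, ((-2/(-3))*V(-4))*5)*344 + v(0, -15) = -27*344 + 0*(1 - 15*(-15)) = -9288 + 0*(1 + 225) = -9288 + 0*226 = -9288 + 0 = -9288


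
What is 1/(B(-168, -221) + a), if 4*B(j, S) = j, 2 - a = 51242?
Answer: -1/51282 ≈ -1.9500e-5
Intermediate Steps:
a = -51240 (a = 2 - 1*51242 = 2 - 51242 = -51240)
B(j, S) = j/4
1/(B(-168, -221) + a) = 1/((¼)*(-168) - 51240) = 1/(-42 - 51240) = 1/(-51282) = -1/51282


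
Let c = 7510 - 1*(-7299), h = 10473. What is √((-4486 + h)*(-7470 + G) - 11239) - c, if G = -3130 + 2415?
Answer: -14809 + I*√49014834 ≈ -14809.0 + 7001.1*I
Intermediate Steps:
G = -715
c = 14809 (c = 7510 + 7299 = 14809)
√((-4486 + h)*(-7470 + G) - 11239) - c = √((-4486 + 10473)*(-7470 - 715) - 11239) - 1*14809 = √(5987*(-8185) - 11239) - 14809 = √(-49003595 - 11239) - 14809 = √(-49014834) - 14809 = I*√49014834 - 14809 = -14809 + I*√49014834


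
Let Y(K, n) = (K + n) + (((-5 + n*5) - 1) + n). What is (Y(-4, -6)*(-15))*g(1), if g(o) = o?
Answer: 780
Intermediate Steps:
Y(K, n) = -6 + K + 7*n (Y(K, n) = (K + n) + (((-5 + 5*n) - 1) + n) = (K + n) + ((-6 + 5*n) + n) = (K + n) + (-6 + 6*n) = -6 + K + 7*n)
(Y(-4, -6)*(-15))*g(1) = ((-6 - 4 + 7*(-6))*(-15))*1 = ((-6 - 4 - 42)*(-15))*1 = -52*(-15)*1 = 780*1 = 780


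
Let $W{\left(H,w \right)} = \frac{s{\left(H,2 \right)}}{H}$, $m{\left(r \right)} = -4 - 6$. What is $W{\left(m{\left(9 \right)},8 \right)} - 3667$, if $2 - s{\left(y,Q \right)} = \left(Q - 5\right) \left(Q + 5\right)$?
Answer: $- \frac{36693}{10} \approx -3669.3$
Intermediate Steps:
$s{\left(y,Q \right)} = 2 - \left(-5 + Q\right) \left(5 + Q\right)$ ($s{\left(y,Q \right)} = 2 - \left(Q - 5\right) \left(Q + 5\right) = 2 - \left(-5 + Q\right) \left(5 + Q\right)$)
$m{\left(r \right)} = -10$ ($m{\left(r \right)} = -4 - 6 = -10$)
$W{\left(H,w \right)} = \frac{23}{H}$ ($W{\left(H,w \right)} = \frac{27 - 2^{2}}{H} = \frac{27 - 4}{H} = \frac{23}{H}$)
$W{\left(m{\left(9 \right)},8 \right)} - 3667 = \frac{23}{-10} - 3667 = 23 \left(- \frac{1}{10}\right) - 3667 = - \frac{23}{10} - 3667 = - \frac{36693}{10}$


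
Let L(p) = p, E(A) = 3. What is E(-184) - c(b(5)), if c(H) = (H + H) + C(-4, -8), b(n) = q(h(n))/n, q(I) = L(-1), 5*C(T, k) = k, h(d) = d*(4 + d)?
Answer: 5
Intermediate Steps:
C(T, k) = k/5
q(I) = -1
b(n) = -1/n
c(H) = -8/5 + 2*H (c(H) = (H + H) + (1/5)*(-8) = 2*H - 8/5 = -8/5 + 2*H)
E(-184) - c(b(5)) = 3 - (-8/5 + 2*(-1/5)) = 3 - (-8/5 - 2/5) = 3 - 1*(-2) = 3 + 2 = 5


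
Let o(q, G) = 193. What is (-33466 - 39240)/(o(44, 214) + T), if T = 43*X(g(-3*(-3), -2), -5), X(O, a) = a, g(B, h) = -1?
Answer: 36353/11 ≈ 3304.8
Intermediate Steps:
T = -215 (T = 43*(-5) = -215)
(-33466 - 39240)/(o(44, 214) + T) = (-33466 - 39240)/(193 - 215) = -72706/(-22) = -72706*(-1/22) = 36353/11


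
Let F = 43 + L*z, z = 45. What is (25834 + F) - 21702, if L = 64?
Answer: 7055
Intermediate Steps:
F = 2923 (F = 43 + 64*45 = 43 + 2880 = 2923)
(25834 + F) - 21702 = (25834 + 2923) - 21702 = 28757 - 21702 = 7055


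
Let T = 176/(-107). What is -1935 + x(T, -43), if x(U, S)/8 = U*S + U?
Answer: -147909/107 ≈ -1382.3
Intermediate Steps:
T = -176/107 (T = 176*(-1/107) = -176/107 ≈ -1.6449)
x(U, S) = 8*U + 8*S*U (x(U, S) = 8*(U*S + U) = 8*(S*U + U) = 8*(U + S*U) = 8*U + 8*S*U)
-1935 + x(T, -43) = -1935 + 8*(-176/107)*(1 - 43) = -1935 + 8*(-176/107)*(-42) = -1935 + 59136/107 = -147909/107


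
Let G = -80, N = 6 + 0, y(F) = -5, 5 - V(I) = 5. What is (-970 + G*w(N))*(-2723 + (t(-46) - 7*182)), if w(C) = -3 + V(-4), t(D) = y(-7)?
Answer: 2921460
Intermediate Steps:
V(I) = 0 (V(I) = 5 - 1*5 = 5 - 5 = 0)
t(D) = -5
N = 6
w(C) = -3 (w(C) = -3 + 0 = -3)
(-970 + G*w(N))*(-2723 + (t(-46) - 7*182)) = (-970 - 80*(-3))*(-2723 + (-5 - 7*182)) = (-970 + 240)*(-2723 + (-5 - 1*1274)) = -730*(-2723 + (-5 - 1274)) = -730*(-2723 - 1279) = -730*(-4002) = 2921460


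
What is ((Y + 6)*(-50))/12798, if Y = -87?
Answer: 25/79 ≈ 0.31646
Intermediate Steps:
((Y + 6)*(-50))/12798 = ((-87 + 6)*(-50))/12798 = -81*(-50)*(1/12798) = 4050*(1/12798) = 25/79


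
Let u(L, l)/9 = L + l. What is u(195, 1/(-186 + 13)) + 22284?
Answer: 4158738/173 ≈ 24039.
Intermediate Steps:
u(L, l) = 9*L + 9*l (u(L, l) = 9*(L + l) = 9*L + 9*l)
u(195, 1/(-186 + 13)) + 22284 = (9*195 + 9/(-186 + 13)) + 22284 = (1755 + 9/(-173)) + 22284 = (1755 + 9*(-1/173)) + 22284 = (1755 - 9/173) + 22284 = 303606/173 + 22284 = 4158738/173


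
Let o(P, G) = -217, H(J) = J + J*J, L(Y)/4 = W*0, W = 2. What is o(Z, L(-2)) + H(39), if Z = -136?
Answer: 1343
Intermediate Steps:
L(Y) = 0 (L(Y) = 4*(2*0) = 4*0 = 0)
H(J) = J + J²
o(Z, L(-2)) + H(39) = -217 + 39*(1 + 39) = -217 + 39*40 = -217 + 1560 = 1343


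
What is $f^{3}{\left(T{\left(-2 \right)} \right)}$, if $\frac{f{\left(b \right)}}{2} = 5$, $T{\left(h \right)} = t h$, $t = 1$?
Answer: $1000$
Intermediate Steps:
$T{\left(h \right)} = h$ ($T{\left(h \right)} = 1 h = h$)
$f{\left(b \right)} = 10$ ($f{\left(b \right)} = 2 \cdot 5 = 10$)
$f^{3}{\left(T{\left(-2 \right)} \right)} = 10^{3} = 1000$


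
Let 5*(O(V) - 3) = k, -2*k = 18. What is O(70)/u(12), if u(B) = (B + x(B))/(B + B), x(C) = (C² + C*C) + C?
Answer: 6/65 ≈ 0.092308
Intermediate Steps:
k = -9 (k = -½*18 = -9)
x(C) = C + 2*C² (x(C) = (C² + C²) + C = 2*C² + C = C + 2*C²)
O(V) = 6/5 (O(V) = 3 + (⅕)*(-9) = 3 - 9/5 = 6/5)
u(B) = (B + B*(1 + 2*B))/(2*B) (u(B) = (B + B*(1 + 2*B))/(B + B) = (B + B*(1 + 2*B))/((2*B)) = (B + B*(1 + 2*B))*(1/(2*B)) = (B + B*(1 + 2*B))/(2*B))
O(70)/u(12) = 6/(5*(1 + 12)) = (6/5)/13 = (6/5)*(1/13) = 6/65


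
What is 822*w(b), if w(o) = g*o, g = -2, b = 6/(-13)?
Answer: 9864/13 ≈ 758.77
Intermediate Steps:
b = -6/13 (b = 6*(-1/13) = -6/13 ≈ -0.46154)
w(o) = -2*o
822*w(b) = 822*(-2*(-6/13)) = 822*(12/13) = 9864/13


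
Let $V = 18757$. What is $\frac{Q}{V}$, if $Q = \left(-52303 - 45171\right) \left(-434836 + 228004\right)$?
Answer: $\frac{20160742368}{18757} \approx 1.0748 \cdot 10^{6}$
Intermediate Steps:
$Q = 20160742368$ ($Q = \left(-97474\right) \left(-206832\right) = 20160742368$)
$\frac{Q}{V} = \frac{20160742368}{18757}$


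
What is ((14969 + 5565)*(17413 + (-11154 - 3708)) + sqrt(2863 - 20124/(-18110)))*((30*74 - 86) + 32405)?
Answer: 1809229980126 + 34539*sqrt(234837141985)/9055 ≈ 1.8092e+12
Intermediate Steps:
((14969 + 5565)*(17413 + (-11154 - 3708)) + sqrt(2863 - 20124/(-18110)))*((30*74 - 86) + 32405) = (20534*(17413 - 14862) + sqrt(2863 - 20124*(-1/18110)))*((2220 - 86) + 32405) = (20534*2551 + sqrt(2863 + 10062/9055))*(2134 + 32405) = (52382234 + sqrt(25934527/9055))*34539 = (52382234 + sqrt(234837141985)/9055)*34539 = 1809229980126 + 34539*sqrt(234837141985)/9055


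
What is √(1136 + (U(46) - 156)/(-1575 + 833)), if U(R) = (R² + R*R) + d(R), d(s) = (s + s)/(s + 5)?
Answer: 8*√6323833383/18921 ≈ 33.623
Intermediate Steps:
d(s) = 2*s/(5 + s) (d(s) = (2*s)/(5 + s) = 2*s/(5 + s))
U(R) = 2*R² + 2*R/(5 + R) (U(R) = (R² + R*R) + 2*R/(5 + R) = (R² + R²) + 2*R/(5 + R) = 2*R² + 2*R/(5 + R))
√(1136 + (U(46) - 156)/(-1575 + 833)) = √(1136 + (2*46*(1 + 46*(5 + 46))/(5 + 46) - 156)/(-1575 + 833)) = √(1136 + (2*46*(1 + 46*51)/51 - 156)/(-742)) = √(1136 + (2*46*(1/51)*(1 + 2346) - 156)*(-1/742)) = √(1136 + (2*46*(1/51)*2347 - 156)*(-1/742)) = √(1136 + (215924/51 - 156)*(-1/742)) = √(1136 + (207968/51)*(-1/742)) = √(1136 - 103984/18921) = √(21390272/18921) = 8*√6323833383/18921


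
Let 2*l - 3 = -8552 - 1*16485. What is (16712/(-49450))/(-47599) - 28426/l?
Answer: 33454245419202/14731072987175 ≈ 2.2710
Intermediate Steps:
l = -12517 (l = 3/2 + (-8552 - 1*16485)/2 = 3/2 + (-8552 - 16485)/2 = 3/2 + (1/2)*(-25037) = 3/2 - 25037/2 = -12517)
(16712/(-49450))/(-47599) - 28426/l = (16712/(-49450))/(-47599) - 28426/(-12517) = (16712*(-1/49450))*(-1/47599) - 28426*(-1/12517) = -8356/24725*(-1/47599) + 28426/12517 = 8356/1176885275 + 28426/12517 = 33454245419202/14731072987175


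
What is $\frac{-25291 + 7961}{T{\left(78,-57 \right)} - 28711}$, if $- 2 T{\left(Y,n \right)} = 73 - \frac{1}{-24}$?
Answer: $\frac{831840}{1379881} \approx 0.60283$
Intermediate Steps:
$T{\left(Y,n \right)} = - \frac{1753}{48}$ ($T{\left(Y,n \right)} = - \frac{73 - \frac{1}{-24}}{2} = - \frac{73 - - \frac{1}{24}}{2} = - \frac{73 + \frac{1}{24}}{2} = \left(- \frac{1}{2}\right) \frac{1753}{24} = - \frac{1753}{48}$)
$\frac{-25291 + 7961}{T{\left(78,-57 \right)} - 28711} = \frac{-25291 + 7961}{- \frac{1753}{48} - 28711} = - \frac{17330}{- \frac{1379881}{48}} = \left(-17330\right) \left(- \frac{48}{1379881}\right) = \frac{831840}{1379881}$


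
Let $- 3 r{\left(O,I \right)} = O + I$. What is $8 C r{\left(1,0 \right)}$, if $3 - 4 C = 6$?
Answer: $2$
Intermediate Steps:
$C = - \frac{3}{4}$ ($C = \frac{3}{4} - \frac{3}{2} = - \frac{3}{4} \approx -0.75$)
$r{\left(O,I \right)} = - \frac{I}{3} - \frac{O}{3}$ ($r{\left(O,I \right)} = - \frac{O + I}{3} = - \frac{I + O}{3} = - \frac{I}{3} - \frac{O}{3}$)
$8 C r{\left(1,0 \right)} = 8 \left(- \frac{3}{4}\right) \left(\left(- \frac{1}{3}\right) 0 - \frac{1}{3}\right) = - 6 \left(0 - \frac{1}{3}\right) = \left(-6\right) \left(- \frac{1}{3}\right) = 2$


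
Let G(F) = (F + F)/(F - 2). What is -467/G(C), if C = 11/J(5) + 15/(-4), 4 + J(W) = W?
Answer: -9807/58 ≈ -169.09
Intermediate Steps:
J(W) = -4 + W
C = 29/4 (C = 11/(-4 + 5) + 15/(-4) = 11/1 + 15*(-¼) = 11*1 - 15/4 = 11 - 15/4 = 29/4 ≈ 7.2500)
G(F) = 2*F/(-2 + F) (G(F) = (2*F)/(-2 + F) = 2*F/(-2 + F))
-467/G(C) = -467/(2*(29/4)/(-2 + 29/4)) = -467/(2*(29/4)/(21/4)) = -467/(2*(29/4)*(4/21)) = -467/58/21 = -467*21/58 = -9807/58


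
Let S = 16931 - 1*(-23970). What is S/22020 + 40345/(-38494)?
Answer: 343023097/423818940 ≈ 0.80936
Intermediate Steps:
S = 40901 (S = 16931 + 23970 = 40901)
S/22020 + 40345/(-38494) = 40901/22020 + 40345/(-38494) = 40901*(1/22020) + 40345*(-1/38494) = 40901/22020 - 40345/38494 = 343023097/423818940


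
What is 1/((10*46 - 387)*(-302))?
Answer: -1/22046 ≈ -4.5360e-5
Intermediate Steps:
1/((10*46 - 387)*(-302)) = 1/((460 - 387)*(-302)) = 1/(73*(-302)) = 1/(-22046) = -1/22046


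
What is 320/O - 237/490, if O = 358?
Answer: 35977/87710 ≈ 0.41018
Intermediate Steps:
320/O - 237/490 = 320/358 - 237/490 = 320*(1/358) - 237*1/490 = 160/179 - 237/490 = 35977/87710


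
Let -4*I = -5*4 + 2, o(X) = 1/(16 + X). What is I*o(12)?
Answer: 9/56 ≈ 0.16071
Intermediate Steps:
I = 9/2 (I = -(-5*4 + 2)/4 = -(-20 + 2)/4 = -1/4*(-18) = 9/2 ≈ 4.5000)
I*o(12) = 9/(2*(16 + 12)) = (9/2)/28 = (9/2)*(1/28) = 9/56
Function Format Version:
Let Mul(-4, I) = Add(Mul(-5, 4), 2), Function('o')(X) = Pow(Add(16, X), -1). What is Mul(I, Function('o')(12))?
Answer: Rational(9, 56) ≈ 0.16071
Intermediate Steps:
I = Rational(9, 2) (I = Mul(Rational(-1, 4), Add(Mul(-5, 4), 2)) = Mul(Rational(-1, 4), Add(-20, 2)) = Mul(Rational(-1, 4), -18) = Rational(9, 2) ≈ 4.5000)
Mul(I, Function('o')(12)) = Mul(Rational(9, 2), Pow(Add(16, 12), -1)) = Mul(Rational(9, 2), Pow(28, -1)) = Mul(Rational(9, 2), Rational(1, 28)) = Rational(9, 56)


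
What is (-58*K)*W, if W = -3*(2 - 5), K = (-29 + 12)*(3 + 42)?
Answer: 399330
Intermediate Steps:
K = -765 (K = -17*45 = -765)
W = 9 (W = -3*(-3) = 9)
(-58*K)*W = -58*(-765)*9 = 44370*9 = 399330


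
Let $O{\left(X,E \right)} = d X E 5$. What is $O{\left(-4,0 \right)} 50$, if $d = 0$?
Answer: $0$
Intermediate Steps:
$O{\left(X,E \right)} = 0$ ($O{\left(X,E \right)} = 0 X E 5 = 0 \cdot 5 E = 0$)
$O{\left(-4,0 \right)} 50 = 0 \cdot 50 = 0$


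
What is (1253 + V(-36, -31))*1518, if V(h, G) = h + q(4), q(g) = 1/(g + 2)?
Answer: 1847659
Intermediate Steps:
q(g) = 1/(2 + g)
V(h, G) = 1/6 + h (V(h, G) = h + 1/(2 + 4) = h + 1/6 = 1/6 + h)
(1253 + V(-36, -31))*1518 = (1253 + (1/6 - 36))*1518 = (1253 - 215/6)*1518 = (7303/6)*1518 = 1847659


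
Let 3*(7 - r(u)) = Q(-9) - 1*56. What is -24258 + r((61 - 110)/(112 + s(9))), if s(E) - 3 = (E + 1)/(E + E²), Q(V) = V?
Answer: -72688/3 ≈ -24229.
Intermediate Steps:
s(E) = 3 + (1 + E)/(E + E²) (s(E) = 3 + (E + 1)/(E + E²) = 3 + (1 + E)/(E + E²))
r(u) = 86/3 (r(u) = 7 - (-9 - 1*56)/3 = 7 - (-9 - 56)/3 = 7 - ⅓*(-65) = 7 + 65/3 = 86/3)
-24258 + r((61 - 110)/(112 + s(9))) = -24258 + 86/3 = -72688/3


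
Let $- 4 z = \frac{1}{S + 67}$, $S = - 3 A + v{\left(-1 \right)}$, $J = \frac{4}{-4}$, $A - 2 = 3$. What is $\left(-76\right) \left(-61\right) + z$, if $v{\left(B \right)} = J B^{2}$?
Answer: $\frac{945743}{204} \approx 4636.0$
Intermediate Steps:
$A = 5$ ($A = 2 + 3 = 5$)
$J = -1$ ($J = 4 \left(- \frac{1}{4}\right) = -1$)
$v{\left(B \right)} = - B^{2}$
$S = -16$ ($S = \left(-3\right) 5 - \left(-1\right)^{2} = -15 - 1 = -16$)
$z = - \frac{1}{204}$ ($z = - \frac{1}{4 \left(-16 + 67\right)} = - \frac{1}{4 \cdot 51} = \left(- \frac{1}{4}\right) \frac{1}{51} = - \frac{1}{204} \approx -0.004902$)
$\left(-76\right) \left(-61\right) + z = \left(-76\right) \left(-61\right) - \frac{1}{204} = 4636 - \frac{1}{204} = \frac{945743}{204}$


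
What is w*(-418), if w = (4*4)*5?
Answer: -33440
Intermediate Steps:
w = 80 (w = 16*5 = 80)
w*(-418) = 80*(-418) = -33440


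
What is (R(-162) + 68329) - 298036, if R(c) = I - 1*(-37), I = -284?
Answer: -229954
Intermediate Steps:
R(c) = -247 (R(c) = -284 - 1*(-37) = -284 + 37 = -247)
(R(-162) + 68329) - 298036 = (-247 + 68329) - 298036 = 68082 - 298036 = -229954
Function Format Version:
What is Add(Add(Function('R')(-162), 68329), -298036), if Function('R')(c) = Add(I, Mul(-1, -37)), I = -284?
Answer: -229954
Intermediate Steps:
Function('R')(c) = -247 (Function('R')(c) = Add(-284, Mul(-1, -37)) = Add(-284, 37) = -247)
Add(Add(Function('R')(-162), 68329), -298036) = Add(Add(-247, 68329), -298036) = Add(68082, -298036) = -229954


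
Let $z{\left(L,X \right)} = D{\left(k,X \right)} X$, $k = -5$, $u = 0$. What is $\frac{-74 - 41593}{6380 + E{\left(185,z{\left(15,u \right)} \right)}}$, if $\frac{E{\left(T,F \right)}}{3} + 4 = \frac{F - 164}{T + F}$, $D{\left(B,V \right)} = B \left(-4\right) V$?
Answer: $- \frac{7708395}{1177588} \approx -6.5459$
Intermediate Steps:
$D{\left(B,V \right)} = - 4 B V$
$z{\left(L,X \right)} = 20 X^{2}$ ($z{\left(L,X \right)} = \left(-4\right) \left(-5\right) X X = 20 X X = 20 X^{2}$)
$E{\left(T,F \right)} = -12 + \frac{3 \left(-164 + F\right)}{F + T}$ ($E{\left(T,F \right)} = -12 + 3 \frac{F - 164}{T + F} = -12 + 3 \frac{-164 + F}{F + T} = -12 + \frac{3 \left(-164 + F\right)}{F + T}$)
$\frac{-74 - 41593}{6380 + E{\left(185,z{\left(15,u \right)} \right)}} = \frac{-74 - 41593}{6380 + \frac{3 \left(-164 - 740 - 3 \cdot 20 \cdot 0^{2}\right)}{20 \cdot 0^{2} + 185}} = - \frac{41667}{6380 + \frac{3 \left(-164 - 740 - 3 \cdot 20 \cdot 0\right)}{20 \cdot 0 + 185}} = - \frac{41667}{6380 + \frac{3 \left(-164 - 740 - 0\right)}{0 + 185}} = - \frac{41667}{6380 + \frac{3 \left(-164 - 740 + 0\right)}{185}} = - \frac{41667}{6380 + 3 \cdot \frac{1}{185} \left(-904\right)} = - \frac{41667}{6380 - \frac{2712}{185}} = - \frac{41667}{\frac{1177588}{185}} = \left(-41667\right) \frac{185}{1177588} = - \frac{7708395}{1177588}$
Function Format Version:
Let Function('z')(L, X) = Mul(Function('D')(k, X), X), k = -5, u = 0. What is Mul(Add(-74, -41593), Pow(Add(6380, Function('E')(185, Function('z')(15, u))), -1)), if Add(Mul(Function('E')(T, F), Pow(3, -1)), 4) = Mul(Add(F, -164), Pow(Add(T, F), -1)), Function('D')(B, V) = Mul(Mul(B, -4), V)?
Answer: Rational(-7708395, 1177588) ≈ -6.5459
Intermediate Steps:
Function('D')(B, V) = Mul(-4, B, V) (Function('D')(B, V) = Mul(Mul(-4, B), V) = Mul(-4, B, V))
Function('z')(L, X) = Mul(20, Pow(X, 2)) (Function('z')(L, X) = Mul(Mul(-4, -5, X), X) = Mul(Mul(20, X), X) = Mul(20, Pow(X, 2)))
Function('E')(T, F) = Add(-12, Mul(3, Pow(Add(F, T), -1), Add(-164, F))) (Function('E')(T, F) = Add(-12, Mul(3, Mul(Add(F, -164), Pow(Add(T, F), -1)))) = Add(-12, Mul(3, Mul(Add(-164, F), Pow(Add(F, T), -1)))) = Add(-12, Mul(3, Mul(Pow(Add(F, T), -1), Add(-164, F)))) = Add(-12, Mul(3, Pow(Add(F, T), -1), Add(-164, F))))
Mul(Add(-74, -41593), Pow(Add(6380, Function('E')(185, Function('z')(15, u))), -1)) = Mul(Add(-74, -41593), Pow(Add(6380, Mul(3, Pow(Add(Mul(20, Pow(0, 2)), 185), -1), Add(-164, Mul(-4, 185), Mul(-3, Mul(20, Pow(0, 2)))))), -1)) = Mul(-41667, Pow(Add(6380, Mul(3, Pow(Add(Mul(20, 0), 185), -1), Add(-164, -740, Mul(-3, Mul(20, 0))))), -1)) = Mul(-41667, Pow(Add(6380, Mul(3, Pow(Add(0, 185), -1), Add(-164, -740, Mul(-3, 0)))), -1)) = Mul(-41667, Pow(Add(6380, Mul(3, Pow(185, -1), Add(-164, -740, 0))), -1)) = Mul(-41667, Pow(Add(6380, Mul(3, Rational(1, 185), -904)), -1)) = Mul(-41667, Pow(Add(6380, Rational(-2712, 185)), -1)) = Mul(-41667, Pow(Rational(1177588, 185), -1)) = Mul(-41667, Rational(185, 1177588)) = Rational(-7708395, 1177588)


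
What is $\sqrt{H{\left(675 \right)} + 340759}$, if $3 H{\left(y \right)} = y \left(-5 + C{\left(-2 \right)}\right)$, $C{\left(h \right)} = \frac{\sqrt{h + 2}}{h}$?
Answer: $\sqrt{339634} \approx 582.78$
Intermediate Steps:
$C{\left(h \right)} = \frac{\sqrt{2 + h}}{h}$
$H{\left(y \right)} = - \frac{5 y}{3}$ ($H{\left(y \right)} = \frac{y \left(-5 + \frac{\sqrt{2 - 2}}{-2}\right)}{3} = \frac{y \left(-5 - \frac{\sqrt{0}}{2}\right)}{3} = \frac{y \left(-5 - 0\right)}{3} = \frac{y \left(-5 + 0\right)}{3} = \frac{y \left(-5\right)}{3} = \frac{\left(-5\right) y}{3} = - \frac{5 y}{3}$)
$\sqrt{H{\left(675 \right)} + 340759} = \sqrt{\left(- \frac{5}{3}\right) 675 + 340759} = \sqrt{-1125 + 340759} = \sqrt{339634}$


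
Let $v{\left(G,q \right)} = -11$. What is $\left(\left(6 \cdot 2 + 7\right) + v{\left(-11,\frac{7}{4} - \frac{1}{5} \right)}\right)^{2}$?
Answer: $64$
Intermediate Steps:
$\left(\left(6 \cdot 2 + 7\right) + v{\left(-11,\frac{7}{4} - \frac{1}{5} \right)}\right)^{2} = \left(\left(6 \cdot 2 + 7\right) - 11\right)^{2} = \left(\left(12 + 7\right) - 11\right)^{2} = \left(19 - 11\right)^{2} = 8^{2} = 64$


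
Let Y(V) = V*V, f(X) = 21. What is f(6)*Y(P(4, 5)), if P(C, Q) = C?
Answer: 336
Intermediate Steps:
Y(V) = V²
f(6)*Y(P(4, 5)) = 21*4² = 21*16 = 336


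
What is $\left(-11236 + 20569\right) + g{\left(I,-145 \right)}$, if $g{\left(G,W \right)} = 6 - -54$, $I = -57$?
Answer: $9393$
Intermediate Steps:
$g{\left(G,W \right)} = 60$ ($g{\left(G,W \right)} = 6 + 54 = 60$)
$\left(-11236 + 20569\right) + g{\left(I,-145 \right)} = \left(-11236 + 20569\right) + 60 = 9333 + 60 = 9393$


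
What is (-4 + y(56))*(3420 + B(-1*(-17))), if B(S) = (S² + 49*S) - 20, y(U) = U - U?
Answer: -18088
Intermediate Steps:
y(U) = 0
B(S) = -20 + S² + 49*S
(-4 + y(56))*(3420 + B(-1*(-17))) = (-4 + 0)*(3420 + (-20 + (-1*(-17))² + 49*(-1*(-17)))) = -4*(3420 + (-20 + 17² + 49*17)) = -4*(3420 + (-20 + 289 + 833)) = -4*(3420 + 1102) = -4*4522 = -18088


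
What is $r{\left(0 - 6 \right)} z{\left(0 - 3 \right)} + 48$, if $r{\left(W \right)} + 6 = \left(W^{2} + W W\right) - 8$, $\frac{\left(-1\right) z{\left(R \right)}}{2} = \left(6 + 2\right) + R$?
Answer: $-532$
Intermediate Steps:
$z{\left(R \right)} = -16 - 2 R$ ($z{\left(R \right)} = - 2 \left(\left(6 + 2\right) + R\right) = - 2 \left(8 + R\right) = -16 - 2 R$)
$r{\left(W \right)} = -14 + 2 W^{2}$ ($r{\left(W \right)} = -6 - \left(8 - W^{2} - W W\right) = -6 + \left(\left(W^{2} + W^{2}\right) - 8\right) = -6 + \left(2 W^{2} - 8\right) = -6 + \left(-8 + 2 W^{2}\right) = -14 + 2 W^{2}$)
$r{\left(0 - 6 \right)} z{\left(0 - 3 \right)} + 48 = \left(-14 + 2 \left(0 - 6\right)^{2}\right) \left(-16 - 2 \left(0 - 3\right)\right) + 48 = \left(-14 + 2 \left(-6\right)^{2}\right) \left(-16 - -6\right) + 48 = \left(-14 + 2 \cdot 36\right) \left(-16 + 6\right) + 48 = \left(-14 + 72\right) \left(-10\right) + 48 = 58 \left(-10\right) + 48 = -580 + 48 = -532$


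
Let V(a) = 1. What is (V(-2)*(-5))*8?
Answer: -40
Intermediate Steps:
(V(-2)*(-5))*8 = (1*(-5))*8 = -5*8 = -40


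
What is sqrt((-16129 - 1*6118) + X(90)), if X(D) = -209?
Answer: 2*I*sqrt(5614) ≈ 149.85*I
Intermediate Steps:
sqrt((-16129 - 1*6118) + X(90)) = sqrt((-16129 - 1*6118) - 209) = sqrt((-16129 - 6118) - 209) = sqrt(-22247 - 209) = sqrt(-22456) = 2*I*sqrt(5614)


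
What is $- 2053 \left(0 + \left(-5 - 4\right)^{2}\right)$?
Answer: $-166293$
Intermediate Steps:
$- 2053 \left(0 + \left(-5 - 4\right)^{2}\right) = - 2053 \left(0 + \left(-9\right)^{2}\right) = - 2053 \left(0 + 81\right) = \left(-2053\right) 81 = -166293$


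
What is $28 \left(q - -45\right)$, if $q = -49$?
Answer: $-112$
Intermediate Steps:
$28 \left(q - -45\right) = 28 \left(-49 - -45\right) = 28 \left(-49 + 45\right) = 28 \left(-4\right) = -112$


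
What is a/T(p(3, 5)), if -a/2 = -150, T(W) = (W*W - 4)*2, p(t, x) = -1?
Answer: -50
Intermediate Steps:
T(W) = -8 + 2*W² (T(W) = (W² - 4)*2 = (-4 + W²)*2 = -8 + 2*W²)
a = 300 (a = -2*(-150) = 300)
a/T(p(3, 5)) = 300/(-8 + 2*(-1)²) = 300/(-8 + 2*1) = 300/(-8 + 2) = 300/(-6) = 300*(-⅙) = -50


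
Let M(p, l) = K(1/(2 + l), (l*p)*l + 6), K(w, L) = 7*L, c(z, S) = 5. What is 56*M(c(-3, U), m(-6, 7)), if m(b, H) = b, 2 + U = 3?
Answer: 72912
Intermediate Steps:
U = 1 (U = -2 + 3 = 1)
M(p, l) = 42 + 7*p*l**2 (M(p, l) = 7*((l*p)*l + 6) = 7*(p*l**2 + 6) = 7*(6 + p*l**2) = 42 + 7*p*l**2)
56*M(c(-3, U), m(-6, 7)) = 56*(42 + 7*5*(-6)**2) = 56*(42 + 7*5*36) = 56*(42 + 1260) = 56*1302 = 72912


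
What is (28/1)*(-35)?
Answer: -980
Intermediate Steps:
(28/1)*(-35) = (1*28)*(-35) = 28*(-35) = -980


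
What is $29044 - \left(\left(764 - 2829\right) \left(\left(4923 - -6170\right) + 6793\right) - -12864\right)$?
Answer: $36950770$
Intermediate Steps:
$29044 - \left(\left(764 - 2829\right) \left(\left(4923 - -6170\right) + 6793\right) - -12864\right) = 29044 - \left(- 2065 \left(\left(4923 + 6170\right) + 6793\right) + 12864\right) = 29044 - \left(- 2065 \left(11093 + 6793\right) + 12864\right) = 29044 - \left(\left(-2065\right) 17886 + 12864\right) = 29044 - \left(-36934590 + 12864\right) = 29044 - -36921726 = 29044 + 36921726 = 36950770$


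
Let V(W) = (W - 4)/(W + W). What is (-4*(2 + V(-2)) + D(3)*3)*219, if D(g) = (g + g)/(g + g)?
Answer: -2409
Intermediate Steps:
V(W) = (-4 + W)/(2*W) (V(W) = (-4 + W)/((2*W)) = (-4 + W)*(1/(2*W)) = (-4 + W)/(2*W))
D(g) = 1 (D(g) = (2*g)/((2*g)) = (2*g)*(1/(2*g)) = 1)
(-4*(2 + V(-2)) + D(3)*3)*219 = (-4*(2 + (½)*(-4 - 2)/(-2)) + 1*3)*219 = (-4*(2 + (½)*(-½)*(-6)) + 3)*219 = (-4*(2 + 3/2) + 3)*219 = (-4*7/2 + 3)*219 = (-14 + 3)*219 = -11*219 = -2409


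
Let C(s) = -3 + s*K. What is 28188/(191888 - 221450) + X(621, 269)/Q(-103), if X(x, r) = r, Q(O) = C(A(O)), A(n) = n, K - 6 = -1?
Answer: -3758927/2552186 ≈ -1.4728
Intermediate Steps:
K = 5 (K = 6 - 1 = 5)
C(s) = -3 + 5*s (C(s) = -3 + s*5 = -3 + 5*s)
Q(O) = -3 + 5*O
28188/(191888 - 221450) + X(621, 269)/Q(-103) = 28188/(191888 - 221450) + 269/(-3 + 5*(-103)) = 28188/(-29562) + 269/(-3 - 515) = 28188*(-1/29562) + 269/(-518) = -4698/4927 + 269*(-1/518) = -4698/4927 - 269/518 = -3758927/2552186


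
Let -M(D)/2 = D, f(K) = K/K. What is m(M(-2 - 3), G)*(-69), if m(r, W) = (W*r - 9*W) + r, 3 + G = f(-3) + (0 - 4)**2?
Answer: -1656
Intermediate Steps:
f(K) = 1
G = 14 (G = -3 + (1 + (0 - 4)**2) = -3 + (1 + (-4)**2) = -3 + (1 + 16) = -3 + 17 = 14)
M(D) = -2*D
m(r, W) = r - 9*W + W*r (m(r, W) = (-9*W + W*r) + r = r - 9*W + W*r)
m(M(-2 - 3), G)*(-69) = (-2*(-2 - 3) - 9*14 + 14*(-2*(-2 - 3)))*(-69) = (-2*(-5) - 126 + 14*(-2*(-5)))*(-69) = (10 - 126 + 14*10)*(-69) = (10 - 126 + 140)*(-69) = 24*(-69) = -1656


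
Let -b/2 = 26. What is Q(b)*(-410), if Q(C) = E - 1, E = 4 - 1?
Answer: -820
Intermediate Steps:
E = 3
b = -52 (b = -2*26 = -52)
Q(C) = 2 (Q(C) = 3 - 1 = 2)
Q(b)*(-410) = 2*(-410) = -820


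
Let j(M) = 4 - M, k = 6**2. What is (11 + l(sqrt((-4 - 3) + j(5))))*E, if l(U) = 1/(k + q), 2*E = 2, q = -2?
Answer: 375/34 ≈ 11.029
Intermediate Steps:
E = 1 (E = (1/2)*2 = 1)
k = 36
l(U) = 1/34 (l(U) = 1/(36 - 2) = 1/34)
(11 + l(sqrt((-4 - 3) + j(5))))*E = (11 + 1/34)*1 = (375/34)*1 = 375/34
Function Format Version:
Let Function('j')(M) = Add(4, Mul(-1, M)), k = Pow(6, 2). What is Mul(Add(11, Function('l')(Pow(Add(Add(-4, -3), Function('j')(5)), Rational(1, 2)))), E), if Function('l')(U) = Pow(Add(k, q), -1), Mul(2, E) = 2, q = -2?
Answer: Rational(375, 34) ≈ 11.029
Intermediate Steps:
E = 1 (E = Mul(Rational(1, 2), 2) = 1)
k = 36
Function('l')(U) = Rational(1, 34) (Function('l')(U) = Pow(Add(36, -2), -1) = Pow(34, -1) = Rational(1, 34))
Mul(Add(11, Function('l')(Pow(Add(Add(-4, -3), Function('j')(5)), Rational(1, 2)))), E) = Mul(Add(11, Rational(1, 34)), 1) = Mul(Rational(375, 34), 1) = Rational(375, 34)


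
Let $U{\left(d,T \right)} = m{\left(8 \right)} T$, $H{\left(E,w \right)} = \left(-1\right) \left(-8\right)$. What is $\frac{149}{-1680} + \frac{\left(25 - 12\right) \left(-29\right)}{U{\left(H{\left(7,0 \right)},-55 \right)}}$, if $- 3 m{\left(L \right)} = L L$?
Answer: $- \frac{30307}{73920} \approx -0.41$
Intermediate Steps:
$H{\left(E,w \right)} = 8$
$m{\left(L \right)} = - \frac{L^{2}}{3}$ ($m{\left(L \right)} = - \frac{L L}{3} = - \frac{L^{2}}{3}$)
$U{\left(d,T \right)} = - \frac{64 T}{3}$ ($U{\left(d,T \right)} = - \frac{8^{2}}{3} T = \left(- \frac{1}{3}\right) 64 T = - \frac{64 T}{3}$)
$\frac{149}{-1680} + \frac{\left(25 - 12\right) \left(-29\right)}{U{\left(H{\left(7,0 \right)},-55 \right)}} = \frac{149}{-1680} + \frac{\left(25 - 12\right) \left(-29\right)}{\left(- \frac{64}{3}\right) \left(-55\right)} = 149 \left(- \frac{1}{1680}\right) + \frac{13 \left(-29\right)}{\frac{3520}{3}} = - \frac{149}{1680} - \frac{1131}{3520} = - \frac{30307}{73920}$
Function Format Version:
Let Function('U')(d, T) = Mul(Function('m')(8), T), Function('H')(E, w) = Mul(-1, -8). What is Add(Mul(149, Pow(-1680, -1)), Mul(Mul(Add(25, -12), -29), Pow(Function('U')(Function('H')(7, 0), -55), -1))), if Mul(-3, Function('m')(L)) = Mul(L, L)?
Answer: Rational(-30307, 73920) ≈ -0.41000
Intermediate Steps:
Function('H')(E, w) = 8
Function('m')(L) = Mul(Rational(-1, 3), Pow(L, 2)) (Function('m')(L) = Mul(Rational(-1, 3), Mul(L, L)) = Mul(Rational(-1, 3), Pow(L, 2)))
Function('U')(d, T) = Mul(Rational(-64, 3), T) (Function('U')(d, T) = Mul(Mul(Rational(-1, 3), Pow(8, 2)), T) = Mul(Mul(Rational(-1, 3), 64), T) = Mul(Rational(-64, 3), T))
Add(Mul(149, Pow(-1680, -1)), Mul(Mul(Add(25, -12), -29), Pow(Function('U')(Function('H')(7, 0), -55), -1))) = Add(Mul(149, Pow(-1680, -1)), Mul(Mul(Add(25, -12), -29), Pow(Mul(Rational(-64, 3), -55), -1))) = Add(Mul(149, Rational(-1, 1680)), Mul(Mul(13, -29), Pow(Rational(3520, 3), -1))) = Add(Rational(-149, 1680), Mul(-377, Rational(3, 3520))) = Add(Rational(-149, 1680), Rational(-1131, 3520)) = Rational(-30307, 73920)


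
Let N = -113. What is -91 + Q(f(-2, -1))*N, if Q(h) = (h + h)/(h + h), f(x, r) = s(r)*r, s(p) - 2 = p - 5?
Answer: -204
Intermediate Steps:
s(p) = -3 + p (s(p) = 2 + (p - 5) = 2 + (-5 + p) = -3 + p)
f(x, r) = r*(-3 + r) (f(x, r) = (-3 + r)*r = r*(-3 + r))
Q(h) = 1 (Q(h) = (2*h)/((2*h)) = (2*h)*(1/(2*h)) = 1)
-91 + Q(f(-2, -1))*N = -91 + 1*(-113) = -91 - 113 = -204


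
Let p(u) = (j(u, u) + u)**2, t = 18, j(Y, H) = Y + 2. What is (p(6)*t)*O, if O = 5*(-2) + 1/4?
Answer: -34398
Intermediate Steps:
j(Y, H) = 2 + Y
O = -39/4 (O = -10 + 1*(1/4) = -10 + 1/4 = -39/4 ≈ -9.7500)
p(u) = (2 + 2*u)**2 (p(u) = ((2 + u) + u)**2 = (2 + 2*u)**2)
(p(6)*t)*O = ((4*(1 + 6)**2)*18)*(-39/4) = ((4*7**2)*18)*(-39/4) = ((4*49)*18)*(-39/4) = (196*18)*(-39/4) = 3528*(-39/4) = -34398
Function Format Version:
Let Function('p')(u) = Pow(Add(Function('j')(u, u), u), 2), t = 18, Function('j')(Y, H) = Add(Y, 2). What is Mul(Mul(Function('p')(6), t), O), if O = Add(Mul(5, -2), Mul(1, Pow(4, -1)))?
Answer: -34398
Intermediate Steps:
Function('j')(Y, H) = Add(2, Y)
O = Rational(-39, 4) (O = Add(-10, Mul(1, Rational(1, 4))) = Add(-10, Rational(1, 4)) = Rational(-39, 4) ≈ -9.7500)
Function('p')(u) = Pow(Add(2, Mul(2, u)), 2) (Function('p')(u) = Pow(Add(Add(2, u), u), 2) = Pow(Add(2, Mul(2, u)), 2))
Mul(Mul(Function('p')(6), t), O) = Mul(Mul(Mul(4, Pow(Add(1, 6), 2)), 18), Rational(-39, 4)) = Mul(Mul(Mul(4, Pow(7, 2)), 18), Rational(-39, 4)) = Mul(Mul(Mul(4, 49), 18), Rational(-39, 4)) = Mul(Mul(196, 18), Rational(-39, 4)) = Mul(3528, Rational(-39, 4)) = -34398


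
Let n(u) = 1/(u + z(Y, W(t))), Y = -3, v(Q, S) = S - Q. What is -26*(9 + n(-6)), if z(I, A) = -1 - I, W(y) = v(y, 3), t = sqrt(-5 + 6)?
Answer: -455/2 ≈ -227.50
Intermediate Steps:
t = 1 (t = sqrt(1) = 1)
W(y) = 3 - y
n(u) = 1/(2 + u) (n(u) = 1/(u + (-1 - 1*(-3))) = 1/(u + (-1 + 3)) = 1/(u + 2) = 1/(2 + u))
-26*(9 + n(-6)) = -26*(9 + 1/(2 - 6)) = -26*(9 + 1/(-4)) = -26*(9 - 1/4) = -26*35/4 = -455/2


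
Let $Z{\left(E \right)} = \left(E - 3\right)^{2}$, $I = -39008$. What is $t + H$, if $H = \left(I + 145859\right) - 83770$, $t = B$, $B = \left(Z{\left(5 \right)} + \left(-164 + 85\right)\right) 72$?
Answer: $17681$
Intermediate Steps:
$Z{\left(E \right)} = \left(-3 + E\right)^{2}$ ($Z{\left(E \right)} = \left(E - 3\right)^{2} = \left(-3 + E\right)^{2}$)
$B = -5400$ ($B = \left(\left(-3 + 5\right)^{2} + \left(-164 + 85\right)\right) 72 = \left(2^{2} - 79\right) 72 = \left(4 - 79\right) 72 = \left(-75\right) 72 = -5400$)
$t = -5400$
$H = 23081$ ($H = \left(-39008 + 145859\right) - 83770 = 106851 - 83770 = 23081$)
$t + H = -5400 + 23081 = 17681$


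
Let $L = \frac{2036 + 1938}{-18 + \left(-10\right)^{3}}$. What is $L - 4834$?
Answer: $- \frac{2462493}{509} \approx -4837.9$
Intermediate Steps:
$L = - \frac{1987}{509}$ ($L = \frac{3974}{-18 - 1000} = \frac{3974}{-1018} = 3974 \left(- \frac{1}{1018}\right) = - \frac{1987}{509} \approx -3.9037$)
$L - 4834 = - \frac{1987}{509} - 4834 = - \frac{2462493}{509}$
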